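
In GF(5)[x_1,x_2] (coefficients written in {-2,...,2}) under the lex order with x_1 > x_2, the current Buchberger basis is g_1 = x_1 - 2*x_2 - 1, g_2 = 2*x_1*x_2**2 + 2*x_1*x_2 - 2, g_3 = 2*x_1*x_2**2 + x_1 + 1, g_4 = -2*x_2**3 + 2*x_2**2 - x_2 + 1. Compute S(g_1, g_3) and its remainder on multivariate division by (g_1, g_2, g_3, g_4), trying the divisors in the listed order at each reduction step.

S(g_1, g_3) = 2*x_1 - 2*x_2**3 - x_2**2 + 2; remainder on division = 2*x_2**2 - 2.

lcm(LM(g_1), LM(g_3)) = x_1*x_2**2.
S = (lcm/LT(g_1))·g_1 − (lcm/LT(g_3))·g_3 = 2*x_1 - 2*x_2**3 - x_2**2 + 2.
Reduce S modulo (g_1, g_2, g_3, g_4) in that order:
  leading term x_1: subtract (2)·g_1 from 2*x_1 - 2*x_2**3 - x_2**2 + 2 → -2*x_2**3 - x_2**2 - x_2 - 1
  leading term x_2**3: subtract (1)·g_4 from -2*x_2**3 - x_2**2 - x_2 - 1 → 2*x_2**2 - 2
  leading term x_2**2: no divisor's leading term divides it; move 2*x_2**2 to the remainder.
  leading term 1: no divisor's leading term divides it; move -2 to the remainder.
The remainder 2*x_2**2 - 2 is nonzero, so it would be added as the next basis element.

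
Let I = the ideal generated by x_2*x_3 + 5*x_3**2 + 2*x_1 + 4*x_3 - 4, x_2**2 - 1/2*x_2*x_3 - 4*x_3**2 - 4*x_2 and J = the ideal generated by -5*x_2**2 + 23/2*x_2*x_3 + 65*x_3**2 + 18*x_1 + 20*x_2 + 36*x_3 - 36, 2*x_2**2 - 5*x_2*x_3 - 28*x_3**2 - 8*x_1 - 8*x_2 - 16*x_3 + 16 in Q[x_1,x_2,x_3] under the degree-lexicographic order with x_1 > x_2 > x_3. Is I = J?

Yes, the ideals are equal.

Equality of ideals is decidable: compute both reduced Gröbner bases (unique for the ordering) and check whether they agree.
Buchberger on the first generating set:
f_1 = x_2*x_3 + 5*x_3**2 + 2*x_1 + 4*x_3 - 4, LT = x_2*x_3.
f_2 = x_2**2 - 1/2*x_2*x_3 - 4*x_3**2 - 4*x_2, LT = x_2**2.

S(f_1,f_2): lcm = x_2**2*x_3. S = 11/2*x_2*x_3**2 + 4*x_3**3 + 2*x_1*x_2 + 8*x_2*x_3 - 4*x_2.
  leading term x_2*x_3**2: subtract (11/2*x_3)·f_1 from 11/2*x_2*x_3**2 + 4*x_3**3 + 2*x_1*x_2 + 8*x_2*x_3 - 4*x_2 → -47/2*x_3**3 + 2*x_1*x_2 - 11*x_1*x_3 + 8*x_2*x_3 - 22*x_3**2 - 4*x_2 + 22*x_3
  leading term x_3**3: no divisor's leading term divides it; move -47/2*x_3**3 to the remainder.
  leading term x_1*x_2: no divisor's leading term divides it; move 2*x_1*x_2 to the remainder.
  leading term x_1*x_3: no divisor's leading term divides it; move -11*x_1*x_3 to the remainder.
  leading term x_2*x_3: subtract (8)·f_1 from 8*x_2*x_3 - 22*x_3**2 - 4*x_2 + 22*x_3 → -62*x_3**2 - 16*x_1 - 4*x_2 - 10*x_3 + 32
  leading term x_3**2: no divisor's leading term divides it; move -62*x_3**2 to the remainder.
  leading term x_1: no divisor's leading term divides it; move -16*x_1 to the remainder.
  leading term x_2: no divisor's leading term divides it; move -4*x_2 to the remainder.
  leading term x_3: no divisor's leading term divides it; move -10*x_3 to the remainder.
  leading term 1: no divisor's leading term divides it; move 32 to the remainder.
  remainder -47/2*x_3**3 + 2*x_1*x_2 - 11*x_1*x_3 - 62*x_3**2 - 16*x_1 - 4*x_2 - 10*x_3 + 32 ≠ 0; add g_3 = -47/2*x_3**3 + 2*x_1*x_2 - 11*x_1*x_3 - 62*x_3**2 - 16*x_1 - 4*x_2 - 10*x_3 + 32 to the basis.

The other S-polynomials (S(f_1,g_3), S(f_2,g_3)) all reduce to 0 modulo the current basis, so we have a Gröbner basis.
Inter-reduce: drop elements whose leading term is divisible by another's, tail-reduce, and make monic.
Reduced Gröbner basis: {x_3**3 - 4/47*x_1*x_2 + 22/47*x_1*x_3 + 124/47*x_3**2 + 32/47*x_1 + 8/47*x_2 + 20/47*x_3 - 64/47, x_2**2 - 3/2*x_3**2 + x_1 - 4*x_2 + 2*x_3 - 2, x_2*x_3 + 5*x_3**2 + 2*x_1 + 4*x_3 - 4}.

Buchberger on the second generating set:
h_1 = -5*x_2**2 + 23/2*x_2*x_3 + 65*x_3**2 + 18*x_1 + 20*x_2 + 36*x_3 - 36, LT = x_2**2.
h_2 = 2*x_2**2 - 5*x_2*x_3 - 28*x_3**2 - 8*x_1 - 8*x_2 - 16*x_3 + 16, LT = x_2**2.

S(h_1,h_2): lcm = x_2**2. S = 1/5*x_2*x_3 + x_3**2 + 2/5*x_1 + 4/5*x_3 - 4/5.
  leading term x_2*x_3: no divisor's leading term divides it; move 1/5*x_2*x_3 to the remainder.
  leading term x_3**2: no divisor's leading term divides it; move x_3**2 to the remainder.
  leading term x_1: no divisor's leading term divides it; move 2/5*x_1 to the remainder.
  leading term x_3: no divisor's leading term divides it; move 4/5*x_3 to the remainder.
  leading term 1: no divisor's leading term divides it; move -4/5 to the remainder.
  remainder 1/5*x_2*x_3 + x_3**2 + 2/5*x_1 + 4/5*x_3 - 4/5 ≠ 0; add k_3 = 1/5*x_2*x_3 + x_3**2 + 2/5*x_1 + 4/5*x_3 - 4/5 to the basis.

S(h_1,k_3): lcm = x_2**2*x_3. S = -73/10*x_2*x_3**2 - 13*x_3**3 - 2*x_1*x_2 - 18/5*x_1*x_3 - 8*x_2*x_3 - 36/5*x_3**2 + 4*x_2 + 36/5*x_3.
  leading term x_2*x_3**2: subtract (-73/2*x_3)·k_3 from -73/10*x_2*x_3**2 - 13*x_3**3 - 2*x_1*x_2 - 18/5*x_1*x_3 - 8*x_2*x_3 - 36/5*x_3**2 + 4*x_2 + 36/5*x_3 → 47/2*x_3**3 - 2*x_1*x_2 + 11*x_1*x_3 - 8*x_2*x_3 + 22*x_3**2 + 4*x_2 - 22*x_3
  leading term x_3**3: no divisor's leading term divides it; move 47/2*x_3**3 to the remainder.
  leading term x_1*x_2: no divisor's leading term divides it; move -2*x_1*x_2 to the remainder.
  leading term x_1*x_3: no divisor's leading term divides it; move 11*x_1*x_3 to the remainder.
  leading term x_2*x_3: subtract (-40)·k_3 from -8*x_2*x_3 + 22*x_3**2 + 4*x_2 - 22*x_3 → 62*x_3**2 + 16*x_1 + 4*x_2 + 10*x_3 - 32
  leading term x_3**2: no divisor's leading term divides it; move 62*x_3**2 to the remainder.
  leading term x_1: no divisor's leading term divides it; move 16*x_1 to the remainder.
  leading term x_2: no divisor's leading term divides it; move 4*x_2 to the remainder.
  leading term x_3: no divisor's leading term divides it; move 10*x_3 to the remainder.
  leading term 1: no divisor's leading term divides it; move -32 to the remainder.
  remainder 47/2*x_3**3 - 2*x_1*x_2 + 11*x_1*x_3 + 62*x_3**2 + 16*x_1 + 4*x_2 + 10*x_3 - 32 ≠ 0; add k_4 = 47/2*x_3**3 - 2*x_1*x_2 + 11*x_1*x_3 + 62*x_3**2 + 16*x_1 + 4*x_2 + 10*x_3 - 32 to the basis.

The other S-polynomials (S(h_2,k_3), S(h_1,k_4), S(h_2,k_4), S(k_3,k_4)) all reduce to 0 modulo the current basis, so we have a Gröbner basis.
Inter-reduce: drop elements whose leading term is divisible by another's, tail-reduce, and make monic.
Reduced Gröbner basis: {x_3**3 - 4/47*x_1*x_2 + 22/47*x_1*x_3 + 124/47*x_3**2 + 32/47*x_1 + 8/47*x_2 + 20/47*x_3 - 64/47, x_2**2 - 3/2*x_3**2 + x_1 - 4*x_2 + 2*x_3 - 2, x_2*x_3 + 5*x_3**2 + 2*x_1 + 4*x_3 - 4}.

These coincide, so the ideals are equal.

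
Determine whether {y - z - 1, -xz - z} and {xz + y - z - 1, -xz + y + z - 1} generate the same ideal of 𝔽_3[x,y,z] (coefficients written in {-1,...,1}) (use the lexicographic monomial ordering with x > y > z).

Since reduced Gröbner bases are canonical representatives of ideals under a given ordering, it suffices to compute and compare them.
Buchberger on the first generating set:
f_1 = y - z - 1, LT = y.
f_2 = -xz - z, LT = xz.

The S-polynomials (S(f_1,f_2)) all reduce to 0 modulo the current basis, so we have a Gröbner basis.
Inter-reduce: drop elements whose leading term is divisible by another's, tail-reduce, and make monic.
Reduced Gröbner basis: {xz + z, y - z - 1}.

Buchberger on the second generating set:
h_1 = xz + y - z - 1, LT = xz.
h_2 = -xz + y + z - 1, LT = xz.

S(h_1,h_2): lcm = xz. S = -y + 1.
  leading term y: no divisor's leading term divides it; move -y to the remainder.
  leading term 1: no divisor's leading term divides it; move 1 to the remainder.
  remainder -y + 1 ≠ 0; add k_3 = -y + 1 to the basis.

The other S-polynomials (S(h_1,k_3), S(h_2,k_3)) all reduce to 0 modulo the current basis, so we have a Gröbner basis.
Inter-reduce: drop elements whose leading term is divisible by another's, tail-reduce, and make monic.
Reduced Gröbner basis: {xz - z, y - 1}.

These differ, so the ideals are not equal.
The choice of monomial ordering does not affect the verdict — as long as both bases are computed under the same ordering, their equality decides ideal equality.

No, the ideals differ.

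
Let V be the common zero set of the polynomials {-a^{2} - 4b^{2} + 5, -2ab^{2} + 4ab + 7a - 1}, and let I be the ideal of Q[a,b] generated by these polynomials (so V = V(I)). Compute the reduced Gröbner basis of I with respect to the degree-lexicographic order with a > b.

G = {b^{4} - 2b^{3} - \tfrac{19}{4}b^{2} - \tfrac{1}{8}a + \tfrac{5}{2}b + \tfrac{35}{8}, ab^{2} - 2ab - \tfrac{7}{2}a + \tfrac{1}{2}, a^{2} + 4b^{2} - 5}

f_1 = -a^{2} - 4b^{2} + 5, LT = a^{2}.
f_2 = -2ab^{2} + 4ab + 7a - 1, LT = ab^{2}.

S(f_1,f_2): lcm = a^{2}b^{2}. S = 4b^{4} + 2a^{2}b + \tfrac{7}{2}a^{2} - 5b^{2} - \tfrac{1}{2}a.
  leading term b^{4}: no divisor's leading term divides it; move 4b^{4} to the remainder.
  leading term a^{2}b: subtract (-2b)·f_1 from 2a^{2}b + \tfrac{7}{2}a^{2} - 5b^{2} - \tfrac{1}{2}a → -8b^{3} + \tfrac{7}{2}a^{2} - 5b^{2} - \tfrac{1}{2}a + 10b
  leading term b^{3}: no divisor's leading term divides it; move -8b^{3} to the remainder.
  leading term a^{2}: subtract (-\tfrac{7}{2})·f_1 from \tfrac{7}{2}a^{2} - 5b^{2} - \tfrac{1}{2}a + 10b → -19b^{2} - \tfrac{1}{2}a + 10b + \tfrac{35}{2}
  leading term b^{2}: no divisor's leading term divides it; move -19b^{2} to the remainder.
  leading term a: no divisor's leading term divides it; move -\tfrac{1}{2}a to the remainder.
  leading term b: no divisor's leading term divides it; move 10b to the remainder.
  leading term 1: no divisor's leading term divides it; move \tfrac{35}{2} to the remainder.
  remainder 4b^{4} - 8b^{3} - 19b^{2} - \tfrac{1}{2}a + 10b + \tfrac{35}{2} ≠ 0; add g_3 = 4b^{4} - 8b^{3} - 19b^{2} - \tfrac{1}{2}a + 10b + \tfrac{35}{2} to the basis.

The other S-polynomials (S(f_1,g_3), S(f_2,g_3)) all reduce to 0 modulo the current basis, so we have a Gröbner basis.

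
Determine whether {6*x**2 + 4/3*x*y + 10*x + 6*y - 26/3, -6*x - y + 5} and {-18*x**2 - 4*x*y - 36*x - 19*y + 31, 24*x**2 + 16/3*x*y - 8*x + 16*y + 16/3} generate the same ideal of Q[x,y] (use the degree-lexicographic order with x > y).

Two ideals are equal iff their reduced Gröbner bases coincide (the reduced basis is unique for a fixed ordering).
Buchberger on the first generating set:
f_1 = 6*x**2 + 4/3*x*y + 10*x + 6*y - 26/3, LT = x**2.
f_2 = -6*x - y + 5, LT = x.

S(f_1,f_2): lcm = x**2. S = 1/18*x*y + 5/2*x + y - 13/9.
  leading term x*y: subtract (-1/108*y)·f_2 from 1/18*x*y + 5/2*x + y - 13/9 → -1/108*y**2 + 5/2*x + 113/108*y - 13/9
  leading term y**2: no divisor's leading term divides it; move -1/108*y**2 to the remainder.
  leading term x: subtract (-5/12)·f_2 from 5/2*x + 113/108*y - 13/9 → 17/27*y + 23/36
  leading term y: no divisor's leading term divides it; move 17/27*y to the remainder.
  leading term 1: no divisor's leading term divides it; move 23/36 to the remainder.
  remainder -1/108*y**2 + 17/27*y + 23/36 ≠ 0; add g_3 = -1/108*y**2 + 17/27*y + 23/36 to the basis.

The other S-polynomials (S(f_1,g_3), S(f_2,g_3)) all reduce to 0 modulo the current basis, so we have a Gröbner basis.
Inter-reduce: drop elements whose leading term is divisible by another's, tail-reduce, and make monic.
Reduced Gröbner basis: {y**2 - 68*y - 69, x + 1/6*y - 5/6}.

Buchberger on the second generating set:
h_1 = -18*x**2 - 4*x*y - 36*x - 19*y + 31, LT = x**2.
h_2 = 24*x**2 + 16/3*x*y - 8*x + 16*y + 16/3, LT = x**2.

S(h_1,h_2): lcm = x**2. S = 7/3*x + 7/18*y - 35/18.
  leading term x: no divisor's leading term divides it; move 7/3*x to the remainder.
  leading term y: no divisor's leading term divides it; move 7/18*y to the remainder.
  leading term 1: no divisor's leading term divides it; move -35/18 to the remainder.
  remainder 7/3*x + 7/18*y - 35/18 ≠ 0; add k_3 = 7/3*x + 7/18*y - 35/18 to the basis.

S(h_1,k_3): lcm = x**2. S = 1/18*x*y + 17/6*x + 19/18*y - 31/18.
  leading term x*y: subtract (1/42*y)·k_3 from 1/18*x*y + 17/6*x + 19/18*y - 31/18 → -1/108*y**2 + 17/6*x + 119/108*y - 31/18
  leading term y**2: no divisor's leading term divides it; move -1/108*y**2 to the remainder.
  leading term x: subtract (17/14)·k_3 from 17/6*x + 119/108*y - 31/18 → 17/27*y + 23/36
  leading term y: no divisor's leading term divides it; move 17/27*y to the remainder.
  leading term 1: no divisor's leading term divides it; move 23/36 to the remainder.
  remainder -1/108*y**2 + 17/27*y + 23/36 ≠ 0; add k_4 = -1/108*y**2 + 17/27*y + 23/36 to the basis.

The other S-polynomials (S(h_2,k_3), S(h_1,k_4), S(h_2,k_4), S(k_3,k_4)) all reduce to 0 modulo the current basis, so we have a Gröbner basis.
Inter-reduce: drop elements whose leading term is divisible by another's, tail-reduce, and make monic.
Reduced Gröbner basis: {y**2 - 68*y - 69, x + 1/6*y - 5/6}.

These coincide, so the ideals are equal.
The choice of monomial ordering does not affect the verdict — as long as both bases are computed under the same ordering, their equality decides ideal equality.

Yes, the ideals are equal.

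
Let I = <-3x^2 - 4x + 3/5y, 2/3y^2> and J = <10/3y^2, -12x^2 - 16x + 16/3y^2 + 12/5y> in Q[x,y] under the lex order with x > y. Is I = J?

Since reduced Gröbner bases are canonical representatives of ideals under a given ordering, it suffices to compute and compare them.
Buchberger on the first generating set:
f_1 = -3x^2 - 4x + 3/5y, LT = x^2.
f_2 = 2/3y^2, LT = y^2.

The S-polynomials (S(f_1,f_2)) all reduce to 0 modulo the current basis, so we have a Gröbner basis.
Inter-reduce: drop elements whose leading term is divisible by another's, tail-reduce, and make monic.
Reduced Gröbner basis: {x^2 + 4/3x - 1/5y, y^2}.

Buchberger on the second generating set:
h_1 = 10/3y^2, LT = y^2.
h_2 = -12x^2 - 16x + 16/3y^2 + 12/5y, LT = x^2.

The S-polynomials (S(h_1,h_2)) all reduce to 0 modulo the current basis, so we have a Gröbner basis.
Inter-reduce: drop elements whose leading term is divisible by another's, tail-reduce, and make monic.
Reduced Gröbner basis: {x^2 + 4/3x - 1/5y, y^2}.

Same reduced basis, so the two generating sets span the same ideal.
The same test decides containment: I ⊆ J iff every generator of I reduces to 0 modulo a Gröbner basis of J.

Yes, the ideals are equal.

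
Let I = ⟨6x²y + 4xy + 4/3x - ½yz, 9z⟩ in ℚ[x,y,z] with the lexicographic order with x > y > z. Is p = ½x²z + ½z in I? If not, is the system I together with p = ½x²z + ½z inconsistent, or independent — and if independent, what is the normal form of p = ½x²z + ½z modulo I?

First compute the reduced Gröbner basis of I by Buchberger's algorithm.
f_1 = 6x²y + 4xy + 4/3x - ½yz, LT = x²y.
f_2 = 9z, LT = z.

S(f_1,f_2): leading monomials are coprime, so the S-polynomial reduces to 0 (Buchberger's first criterion).
Every S-polynomial of the final basis reduces to 0, so we have a Gröbner basis.
Inter-reduce: drop elements whose leading term is divisible by another's, tail-reduce, and make monic.
Reduced Gröbner basis: {x²y + ⅔xy + 2/9x, z}.
Label its elements g_1 = x²y + ⅔xy + 2/9x, g_2 = z.

Reduce p = ½x²z + ½z modulo G:
  leading term x²z: subtract (½x²)·g_2 from ½x²z + ½z → ½z
  leading term z: subtract (½)·g_2 from ½z → 0
  normal form = 0.
Since the normal form is 0, p ∈ I.

½x²z + ½z lies in I (it reduces to 0).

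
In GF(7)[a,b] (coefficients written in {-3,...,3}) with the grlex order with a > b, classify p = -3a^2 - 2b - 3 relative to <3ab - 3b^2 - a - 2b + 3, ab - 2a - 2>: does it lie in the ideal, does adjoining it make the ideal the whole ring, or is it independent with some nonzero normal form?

First compute the reduced Gröbner basis of I by Buchberger's algorithm.
f_1 = 3ab - 3b^2 - a - 2b + 3, LT = ab.
f_2 = ab - 2a - 2, LT = ab.

S(f_1,f_2): lcm = ab. S = -b^2 - 3a - 3b + 3.
  leading term b^2: no divisor's leading term divides it; move -b^2 to the remainder.
  leading term a: no divisor's leading term divides it; move -3a to the remainder.
  leading term b: no divisor's leading term divides it; move -3b to the remainder.
  leading term 1: no divisor's leading term divides it; move 3 to the remainder.
  remainder -b^2 - 3a - 3b + 3 ≠ 0; add h_3 = -b^2 - 3a - 3b + 3 to the basis.

S(f_1,h_3): lcm = ab^2. S = -b^3 - 3a^2 - ab - 3b^2 + 3a + b.
  leading term b^3: subtract (b)·h_3 from -b^3 - 3a^2 - ab - 3b^2 + 3a + b → -3a^2 + 2ab + 3a - 2b
  leading term a^2: no divisor's leading term divides it; move -3a^2 to the remainder.
  leading term ab: subtract (3)·f_1 from 2ab + 3a - 2b → 2b^2 - a - 3b - 2
  leading term b^2: subtract (-2)·h_3 from 2b^2 - a - 3b - 2 → -2b - 3
  leading term b: no divisor's leading term divides it; move -2b to the remainder.
  leading term 1: no divisor's leading term divides it; move -3 to the remainder.
  remainder -3a^2 - 2b - 3 ≠ 0; add h_4 = -3a^2 - 2b - 3 to the basis.

The other S-polynomials (S(f_2,h_3), S(f_1,h_4), S(f_2,h_4), S(h_3,h_4)) all reduce to 0 modulo the current basis, so we have a Gröbner basis.
Inter-reduce: drop elements whose leading term is divisible by another's, tail-reduce, and make monic.
Reduced Gröbner basis: {a^2 + 3b + 1, ab - 2a - 2, b^2 + 3a + 3b - 3}.
Label its elements g_1 = a^2 + 3b + 1, g_2 = ab - 2a - 2, g_3 = b^2 + 3a + 3b - 3.

Reduce p = -3a^2 - 2b - 3 modulo G:
  leading term a^2: subtract (-3)·g_1 from -3a^2 - 2b - 3 → 0
  normal form = 0.
Since the normal form is 0, p ∈ I.

-3a^2 - 2b - 3 lies in I (it reduces to 0).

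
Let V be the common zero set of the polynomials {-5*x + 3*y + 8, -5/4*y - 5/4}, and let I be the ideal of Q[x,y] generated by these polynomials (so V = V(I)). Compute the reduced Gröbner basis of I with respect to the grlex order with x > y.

G = {x - 1, y + 1}

f_1 = -5*x + 3*y + 8, LT = x.
f_2 = -5/4*y - 5/4, LT = y.

The S-polynomials (S(f_1,f_2)) all reduce to 0 modulo the current basis, so we have a Gröbner basis.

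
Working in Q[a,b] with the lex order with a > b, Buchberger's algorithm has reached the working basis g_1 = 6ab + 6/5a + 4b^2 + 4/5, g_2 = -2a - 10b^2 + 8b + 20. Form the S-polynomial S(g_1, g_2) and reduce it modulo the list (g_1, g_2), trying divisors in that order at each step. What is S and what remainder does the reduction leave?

S(g_1, g_2) = 1/5a - 5b^3 + 14/3b^2 + 10b + 2/15; remainder on division = -5b^3 + 11/3b^2 + 54/5b + 32/15.

lcm(LM(g_1), LM(g_2)) = ab.
S = (lcm/LT(g_1))·g_1 − (lcm/LT(g_2))·g_2 = 1/5a - 5b^3 + 14/3b^2 + 10b + 2/15.
Reduce S modulo (g_1, g_2) in that order:
  leading term a: subtract (-1/10)·g_2 from 1/5a - 5b^3 + 14/3b^2 + 10b + 2/15 → -5b^3 + 11/3b^2 + 54/5b + 32/15
  leading term b^3: no divisor's leading term divides it; move -5b^3 to the remainder.
  leading term b^2: no divisor's leading term divides it; move 11/3b^2 to the remainder.
  leading term b: no divisor's leading term divides it; move 54/5b to the remainder.
  leading term 1: no divisor's leading term divides it; move 32/15 to the remainder.
The remainder -5b^3 + 11/3b^2 + 54/5b + 32/15 is nonzero, so it would be added as the next basis element.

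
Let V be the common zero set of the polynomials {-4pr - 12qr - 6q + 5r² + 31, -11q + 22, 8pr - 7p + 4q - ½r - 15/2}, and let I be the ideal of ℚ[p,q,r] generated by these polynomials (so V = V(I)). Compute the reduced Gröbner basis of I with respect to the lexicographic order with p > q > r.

G = {p - 10/7r² + 97/14r - 11/2, q - 2, r³ - 229/40r² + 161/20r - 133/40}

f_1 = -4pr - 12qr - 6q + 5r² + 31, LT = pr.
f_2 = -11q + 22, LT = q.
f_3 = 8pr - 7p + 4q - ½r - 15/2, LT = pr.

S(f_1,f_2): leading monomials are coprime, so the S-polynomial reduces to 0 (Buchberger's first criterion).
S(f_1,f_3): lcm = pr. S = ⅞p + 3qr + q - 5/4r² + 1/16r - 109/16.
  leading term p: no divisor's leading term divides it; move ⅞p to the remainder.
  leading term qr: subtract (-3/11r)·f_2 from 3qr + q - 5/4r² + 1/16r - 109/16 → q - 5/4r² + 97/16r - 109/16
  leading term q: subtract (-1/11)·f_2 from q - 5/4r² + 97/16r - 109/16 → -5/4r² + 97/16r - 77/16
  leading term r²: no divisor's leading term divides it; move -5/4r² to the remainder.
  leading term r: no divisor's leading term divides it; move 97/16r to the remainder.
  leading term 1: no divisor's leading term divides it; move -77/16 to the remainder.
  remainder ⅞p - 5/4r² + 97/16r - 77/16 ≠ 0; add g_4 = ⅞p - 5/4r² + 97/16r - 77/16 to the basis.

S(f_2,f_3): leading monomials are coprime, so the S-polynomial reduces to 0 (Buchberger's first criterion).
S(f_1,g_4): lcm = pr. S = 3qr + 3/2q + 10/7r³ - 229/28r² + 11/2r - 31/4.
  leading term qr: subtract (-3/11r)·f_2 from 3qr + 3/2q + 10/7r³ - 229/28r² + 11/2r - 31/4 → 3/2q + 10/7r³ - 229/28r² + 23/2r - 31/4
  leading term q: subtract (-3/22)·f_2 from 3/2q + 10/7r³ - 229/28r² + 23/2r - 31/4 → 10/7r³ - 229/28r² + 23/2r - 19/4
  leading term r³: no divisor's leading term divides it; move 10/7r³ to the remainder.
  leading term r²: no divisor's leading term divides it; move -229/28r² to the remainder.
  leading term r: no divisor's leading term divides it; move 23/2r to the remainder.
  leading term 1: no divisor's leading term divides it; move -19/4 to the remainder.
  remainder 10/7r³ - 229/28r² + 23/2r - 19/4 ≠ 0; add g_5 = 10/7r³ - 229/28r² + 23/2r - 19/4 to the basis.

S(f_2,g_4): leading monomials are coprime, so the S-polynomial reduces to 0 (Buchberger's first criterion).
S(f_3,g_4): lcm = pr. S = -⅞p + ½q + 10/7r³ - 97/14r² + 87/16r - 15/16.
  leading term p: subtract (-1)·g_4 from -⅞p + ½q + 10/7r³ - 97/14r² + 87/16r - 15/16 → ½q + 10/7r³ - 229/28r² + 23/2r - 23/4
  leading term q: subtract (-1/22)·f_2 from ½q + 10/7r³ - 229/28r² + 23/2r - 23/4 → 10/7r³ - 229/28r² + 23/2r - 19/4
  leading term r³: subtract (1)·g_5 from 10/7r³ - 229/28r² + 23/2r - 19/4 → 0
  remainder 0.

S(f_1,g_5): lcm = pr³. S = 229/40pr² - 161/20pr + 133/40p + 3qr³ + 3/2qr² - 5/4r⁴ - 31/4r².
  leading term pr²: subtract (-229/160r)·f_1 from 229/40pr² - 161/20pr + 133/40p + 3qr³ + 3/2qr² - 5/4r⁴ - 31/4r² → -161/20pr + 133/40p + 3qr³ - 627/40qr² - 687/80qr - 5/4r⁴ + 229/32r³ - 31/4r² + 7099/160r
  leading term pr: subtract (161/80)·f_1 from -161/20pr + 133/40p + 3qr³ - 627/40qr² - 687/80qr - 5/4r⁴ + 229/32r³ - 31/4r² + 7099/160r → 133/40p + 3qr³ - 627/40qr² + 249/16qr + 483/40q - 5/4r⁴ + 229/32r³ - 285/16r² + 7099/160r - 4991/80
  leading term p: subtract (19/5)·g_4 from 133/40p + 3qr³ - 627/40qr² + 249/16qr + 483/40q - 5/4r⁴ + 229/32r³ - 285/16r² + 7099/160r - 4991/80 → 3qr³ - 627/40qr² + 249/16qr + 483/40q - 5/4r⁴ + 229/32r³ - 209/16r² + 3413/160r - 441/10
  leading term qr³: subtract (-3/11r³)·f_2 from 3qr³ - 627/40qr² + 249/16qr + 483/40q - 5/4r⁴ + 229/32r³ - 209/16r² + 3413/160r - 441/10 → -627/40qr² + 249/16qr + 483/40q - 5/4r⁴ + 421/32r³ - 209/16r² + 3413/160r - 441/10
  leading term qr²: subtract (57/40r²)·f_2 from -627/40qr² + 249/16qr + 483/40q - 5/4r⁴ + 421/32r³ - 209/16r² + 3413/160r - 441/10 → 249/16qr + 483/40q - 5/4r⁴ + 421/32r³ - 3553/80r² + 3413/160r - 441/10
  leading term qr: subtract (-249/176r)·f_2 from 249/16qr + 483/40q - 5/4r⁴ + 421/32r³ - 3553/80r² + 3413/160r - 441/10 → 483/40q - 5/4r⁴ + 421/32r³ - 3553/80r² + 8393/160r - 441/10
  leading term q: subtract (-483/440)·f_2 from 483/40q - 5/4r⁴ + 421/32r³ - 3553/80r² + 8393/160r - 441/10 → -5/4r⁴ + 421/32r³ - 3553/80r² + 8393/160r - 399/20
  leading term r⁴: subtract (-⅞r)·g_5 from -5/4r⁴ + 421/32r³ - 3553/80r² + 8393/160r - 399/20 → 6r³ - 687/20r² + 483/10r - 399/20
  leading term r³: subtract (21/5)·g_5 from 6r³ - 687/20r² + 483/10r - 399/20 → 0
  remainder 0.

S(f_2,g_5): leading monomials are coprime, so the S-polynomial reduces to 0 (Buchberger's first criterion).
S(f_3,g_5): lcm = pr³. S = 97/20pr² - 161/20pr + 133/40p + ½qr² - 1/16r³ - 15/16r².
  leading term pr²: subtract (-97/80r)·f_1 from 97/20pr² - 161/20pr + 133/40p + ½qr² - 1/16r³ - 15/16r² → -161/20pr + 133/40p - 281/20qr² - 291/40qr + 6r³ - 15/16r² + 3007/80r
  leading term pr: subtract (161/80)·f_1 from -161/20pr + 133/40p - 281/20qr² - 291/40qr + 6r³ - 15/16r² + 3007/80r → 133/40p - 281/20qr² + 135/8qr + 483/40q + 6r³ - 11r² + 3007/80r - 4991/80
  leading term p: subtract (19/5)·g_4 from 133/40p - 281/20qr² + 135/8qr + 483/40q + 6r³ - 11r² + 3007/80r - 4991/80 → -281/20qr² + 135/8qr + 483/40q + 6r³ - 25/4r² + 291/20r - 441/10
  leading term qr²: subtract (281/220r²)·f_2 from -281/20qr² + 135/8qr + 483/40q + 6r³ - 25/4r² + 291/20r - 441/10 → 135/8qr + 483/40q + 6r³ - 687/20r² + 291/20r - 441/10
  leading term qr: subtract (-135/88r)·f_2 from 135/8qr + 483/40q + 6r³ - 687/20r² + 291/20r - 441/10 → 483/40q + 6r³ - 687/20r² + 483/10r - 441/10
  leading term q: subtract (-483/440)·f_2 from 483/40q + 6r³ - 687/20r² + 483/10r - 441/10 → 6r³ - 687/20r² + 483/10r - 399/20
  leading term r³: subtract (21/5)·g_5 from 6r³ - 687/20r² + 483/10r - 399/20 → 0
  remainder 0.

S(g_4,g_5): leading monomials are coprime, so the S-polynomial reduces to 0 (Buchberger's first criterion).
Every S-polynomial of the final basis reduces to 0, so we have a Gröbner basis.
Inter-reduce: drop elements whose leading term is divisible by another's, tail-reduce, and make monic.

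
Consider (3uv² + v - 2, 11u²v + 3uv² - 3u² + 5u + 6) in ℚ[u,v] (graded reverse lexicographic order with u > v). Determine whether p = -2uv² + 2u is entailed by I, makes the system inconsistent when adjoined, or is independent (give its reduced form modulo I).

First compute the reduced Gröbner basis of I by Buchberger's algorithm.
f_1 = 3uv² + v - 2, LT = uv².
f_2 = 11u²v + 3uv² - 3u² + 5u + 6, LT = u²v.

S(f_1,f_2): lcm = u²v². S = -3/11uv³ + 3/11u²v - 4/33uv - ⅔u - 6/11v.
  reduce S modulo (f_1, f_2):
  remainder 9/121u² - 4/33uv + 1/11v² - 287/363u - 85/121v - 24/121 ≠ 0; add h_3 = 9/121u² - 4/33uv + 1/11v² - 287/363u - 85/121v - 24/121 to the basis.

S(f_1,h_3): lcm = u²v². S = 44/27uv³ - 11/9v⁴ + 287/27uv² + 85/9v³ + ⅓uv + 8/3v² - ⅔u.
  reduce S modulo (f_1, f_2, h_3):
  remainder -11/9v⁴ + 85/9v³ + ⅓uv + 172/81v² - ⅔u - 199/81v + 574/81 ≠ 0; add h_4 = -11/9v⁴ + 85/9v³ + ⅓uv + 172/81v² - ⅔u - 199/81v + 574/81 to the basis.

S(f_2,h_3): lcm = u²v. S = 565/297uv² - 11/9v³ - 3/11u² + 287/27uv + 85/9v² + 5/11u + 8/3v + 6/11.
  reduce S modulo (f_1, f_2, h_3, h_4):
  remainder -11/9v³ + 275/27uv + 88/9v² - 22/9u - 44/81v + 88/81 ≠ 0; add h_5 = -11/9v³ + 275/27uv + 88/9v² - 22/9u - 44/81v + 88/81 to the basis.

The other S-polynomials (S(f_1,h_4), S(f_2,h_4), S(h_3,h_4), S(f_1,h_5), S(f_2,h_5), S(h_3,h_5), S(h_4,h_5)) all reduce to 0 modulo the current basis, so we have a Gröbner basis.
Inter-reduce: drop elements whose leading term is divisible by another's, tail-reduce, and make monic.
Reduced Gröbner basis: {uv² + ⅓v - ⅔, v³ - 25/3uv - 8v² + 2u + 4/9v - 8/9, u² - 44/27uv + 11/9v² - 287/27u - 85/9v - 8/3}.
Label its elements g_1 = uv² + ⅓v - ⅔, g_2 = v³ - 25/3uv - 8v² + 2u + 4/9v - 8/9, g_3 = u² - 44/27uv + 11/9v² - 287/27u - 85/9v - 8/3.

Reduce p = -2uv² + 2u modulo G:
  leading term uv²: subtract (-2)·g_1 from -2uv² + 2u → 2u + ⅔v - 4/3
  leading term u: no divisor's leading term divides it; move 2u to the remainder.
  leading term v: no divisor's leading term divides it; move ⅔v to the remainder.
  leading term 1: no divisor's leading term divides it; move -4/3 to the remainder.
  normal form = 2u + ⅔v - 4/3.
The normal form is nonzero, so p ∉ I. Since p minus its normal form lies in I, I + (p) = I + (r) where r = 2u + ⅔v - 4/3; decide whether this ideal is the whole ring.
Run Buchberger on G together with r (pairs among the g_i already reduce to 0 since G is a Gröbner basis):
g_1 = uv² + ⅓v - ⅔, LT = uv².
g_2 = v³ - 25/3uv - 8v² + 2u + 4/9v - 8/9, LT = v³.
g_3 = u² - 44/27uv + 11/9v² - 287/27u - 85/9v - 8/3, LT = u².
r = 2u + ⅔v - 4/3, LT = u.

S(g_1,r): lcm = uv². S = -⅓v³ + ⅔v² + ⅓v - ⅔.
  reduce S modulo (g_1, g_2, g_3, r):
  remainder -29/27v² - 43/27v - 14/27 ≠ 0; add m_5 = -29/27v² - 43/27v - 14/27 to the basis.

S(g_3,r): lcm = u². S = -53/27uv + 11/9v² - 269/27u - 85/9v - 8/3.
  reduce S modulo (g_1, g_2, g_3, r, m_5):
  remainder -2666/261v - 2666/261 ≠ 0; add m_6 = -2666/261v - 2666/261 to the basis.

The other S-polynomials (S(g_1,g_2), S(g_1,g_3), S(g_2,g_3), S(g_2,r), S(g_1,m_5), S(g_2,m_5), S(g_3,m_5), S(r,m_5), S(g_1,m_6), S(g_2,m_6), S(g_3,m_6), S(r,m_6), S(m_5,m_6)) all reduce to 0 modulo the current basis, so we have a Gröbner basis.
Inter-reduce: drop elements whose leading term is divisible by another's, tail-reduce, and make monic.
Reduced Gröbner basis: {u - 1, v + 1}.
The reduced Gröbner basis of I + (p) is {u - 1, v + 1} ≠ {1}, a proper ideal, so the enlarged system stays consistent: p is independent of I, with normal form 2u + ⅔v - 4/3.

-2uv² + 2u is independent of I; its normal form modulo I is 2u + ⅔v - 4/3.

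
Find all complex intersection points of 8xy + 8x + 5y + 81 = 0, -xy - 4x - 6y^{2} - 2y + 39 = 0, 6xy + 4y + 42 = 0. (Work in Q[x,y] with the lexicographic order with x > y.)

{(-3, 3)}

Compute a lex Gröbner basis by Buchberger's algorithm.
f_1 = 8xy + 8x + 5y + 81, LT = xy.
f_2 = -xy - 4x - 6y^{2} - 2y + 39, LT = xy.
f_3 = 6xy + 4y + 42, LT = xy.

S(f_1,f_2): lcm = xy. S = -3x - 6y^{2} - \tfrac{11}{8}y + \tfrac{393}{8}.
  leading term x: no divisor's leading term divides it; move -3x to the remainder.
  leading term y^{2}: no divisor's leading term divides it; move -6y^{2} to the remainder.
  leading term y: no divisor's leading term divides it; move -\tfrac{11}{8}y to the remainder.
  leading term 1: no divisor's leading term divides it; move \tfrac{393}{8} to the remainder.
  remainder -3x - 6y^{2} - \tfrac{11}{8}y + \tfrac{393}{8} ≠ 0; add h_4 = -3x - 6y^{2} - \tfrac{11}{8}y + \tfrac{393}{8} to the basis.

S(f_1,f_3): lcm = xy. S = x - \tfrac{1}{24}y + \tfrac{25}{8}.
  leading term x: subtract (-\tfrac{1}{3})·h_4 from x - \tfrac{1}{24}y + \tfrac{25}{8} → -2y^{2} - \tfrac{1}{2}y + \tfrac{39}{2}
  leading term y^{2}: no divisor's leading term divides it; move -2y^{2} to the remainder.
  leading term y: no divisor's leading term divides it; move -\tfrac{1}{2}y to the remainder.
  leading term 1: no divisor's leading term divides it; move \tfrac{39}{2} to the remainder.
  remainder -2y^{2} - \tfrac{1}{2}y + \tfrac{39}{2} ≠ 0; add h_5 = -2y^{2} - \tfrac{1}{2}y + \tfrac{39}{2} to the basis.

S(f_1,h_4): lcm = xy. S = x - 2y^{3} - \tfrac{11}{24}y^{2} + 17y + \tfrac{81}{8}.
  leading term x: subtract (-\tfrac{1}{3})·h_4 from x - 2y^{3} - \tfrac{11}{24}y^{2} + 17y + \tfrac{81}{8} → -2y^{3} - \tfrac{59}{24}y^{2} + \tfrac{397}{24}y + \tfrac{53}{2}
  leading term y^{3}: subtract (y)·h_5 from -2y^{3} - \tfrac{59}{24}y^{2} + \tfrac{397}{24}y + \tfrac{53}{2} → -\tfrac{47}{24}y^{2} - \tfrac{71}{24}y + \tfrac{53}{2}
  leading term y^{2}: subtract (\tfrac{47}{48})·h_5 from -\tfrac{47}{24}y^{2} - \tfrac{71}{24}y + \tfrac{53}{2} → -\tfrac{79}{32}y + \tfrac{237}{32}
  leading term y: no divisor's leading term divides it; move -\tfrac{79}{32}y to the remainder.
  leading term 1: no divisor's leading term divides it; move \tfrac{237}{32} to the remainder.
  remainder -\tfrac{79}{32}y + \tfrac{237}{32} ≠ 0; add h_6 = -\tfrac{79}{32}y + \tfrac{237}{32} to the basis.

The other S-polynomials (S(f_2,f_3), S(f_2,h_4), S(f_3,h_4), S(f_1,h_5), S(f_2,h_5), S(f_3,h_5), S(h_4,h_5), S(f_1,h_6), S(f_2,h_6), S(f_3,h_6), S(h_4,h_6), S(h_5,h_6)) all reduce to 0 modulo the current basis, so we have a Gröbner basis.
Inter-reduce: drop elements whose leading term is divisible by another's, tail-reduce, and make monic.
Reduced Gröbner basis: {x + 3, y - 3}.

Elimination: the polynomial y - 3 lies in the elimination ideal for y, so y ∈ {3}. For each such y, the remaining basis elements (now univariate) give the rest of the solution.
  y = 3: the earlier basis element becomes x + 3 = 0, giving x = -3 — point (-3, 3).
Check: every point annihilates each of the original generators.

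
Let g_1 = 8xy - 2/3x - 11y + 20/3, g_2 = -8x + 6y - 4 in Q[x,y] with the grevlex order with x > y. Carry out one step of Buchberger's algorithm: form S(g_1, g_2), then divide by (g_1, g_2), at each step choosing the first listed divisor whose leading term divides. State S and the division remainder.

lcm(LM(g_1), LM(g_2)) = xy.
S = (lcm/LT(g_1))·g_1 − (lcm/LT(g_2))·g_2 = 3/4y^2 - 1/12x - 15/8y + 5/6.
Reduce S modulo (g_1, g_2) in that order:
  leading term y^2: no divisor's leading term divides it; move 3/4y^2 to the remainder.
  leading term x: subtract (1/96)·g_2 from -1/12x - 15/8y + 5/6 → -31/16y + 7/8
  leading term y: no divisor's leading term divides it; move -31/16y to the remainder.
  leading term 1: no divisor's leading term divides it; move 7/8 to the remainder.
The remainder 3/4y^2 - 31/16y + 7/8 is nonzero, so it would be added as the next basis element.

S(g_1, g_2) = 3/4y^2 - 1/12x - 15/8y + 5/6; remainder on division = 3/4y^2 - 31/16y + 7/8.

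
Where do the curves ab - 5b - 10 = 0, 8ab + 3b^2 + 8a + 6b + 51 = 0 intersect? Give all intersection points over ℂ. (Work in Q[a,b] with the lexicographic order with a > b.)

{(3, -5), (-75/16 + 5*sqrt(769)/16, -31/6 - sqrt(769)/6), (-5*sqrt(769)/16 - 75/16, -31/6 + sqrt(769)/6)}

Compute a lex Gröbner basis by Buchberger's algorithm.
f_1 = ab - 5b - 10, LT = ab.
f_2 = 8ab + 8a + 3b^2 + 6b + 51, LT = ab.

S(f_1,f_2): lcm = ab. S = -a - 3/8b^2 - 23/4b - 131/8.
  leading term a: no divisor's leading term divides it; move -a to the remainder.
  leading term b^2: no divisor's leading term divides it; move -3/8b^2 to the remainder.
  leading term b: no divisor's leading term divides it; move -23/4b to the remainder.
  leading term 1: no divisor's leading term divides it; move -131/8 to the remainder.
  remainder -a - 3/8b^2 - 23/4b - 131/8 ≠ 0; add h_3 = -a - 3/8b^2 - 23/4b - 131/8 to the basis.

S(f_1,h_3): lcm = ab. S = -3/8b^3 - 23/4b^2 - 171/8b - 10.
  leading term b^3: no divisor's leading term divides it; move -3/8b^3 to the remainder.
  leading term b^2: no divisor's leading term divides it; move -23/4b^2 to the remainder.
  leading term b: no divisor's leading term divides it; move -171/8b to the remainder.
  leading term 1: no divisor's leading term divides it; move -10 to the remainder.
  remainder -3/8b^3 - 23/4b^2 - 171/8b - 10 ≠ 0; add h_4 = -3/8b^3 - 23/4b^2 - 171/8b - 10 to the basis.

The other S-polynomials (S(f_2,h_3), S(f_1,h_4), S(f_2,h_4), S(h_3,h_4)) all reduce to 0 modulo the current basis, so we have a Gröbner basis.
Inter-reduce: drop elements whose leading term is divisible by another's, tail-reduce, and make monic.
Reduced Gröbner basis: {a + 3/8b^2 + 23/4b + 131/8, b^3 + 46/3b^2 + 57b + 80/3}.

A lex Gröbner basis eliminates variables successively. Here b^3 + 46/3b^2 + 57b + 80/3 depends only on b, with roots {-5, -31/6 - sqrt(769)/6, -31/6 + sqrt(769)/6}; lifting each root through the earlier basis elements recovers the full solutions.
  b = -5: the earlier basis element becomes a - 3 = 0, giving a = 3 — point (3, -5).
  b = -31/6 - sqrt(769)/6: the earlier basis element becomes a - 5*sqrt(769)/16 + 75/16 = 0, giving a = -75/16 + 5*sqrt(769)/16 — point (-75/16 + 5*sqrt(769)/16, -31/6 - sqrt(769)/6).
  b = -31/6 + sqrt(769)/6: the earlier basis element becomes a + 75/16 + 5*sqrt(769)/16 = 0, giving a = -5*sqrt(769)/16 - 75/16 — point (-5*sqrt(769)/16 - 75/16, -31/6 + sqrt(769)/6).
Each listed point satisfies every original equation (direct substitution).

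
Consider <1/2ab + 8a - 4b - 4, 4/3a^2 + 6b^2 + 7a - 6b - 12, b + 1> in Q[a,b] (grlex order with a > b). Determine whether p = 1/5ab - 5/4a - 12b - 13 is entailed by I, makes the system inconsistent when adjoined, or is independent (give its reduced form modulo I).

Adjoining 1/5ab - 5/4a - 12b - 13 makes the ideal the whole ring: the system is inconsistent.

First compute the reduced Gröbner basis of I by Buchberger's algorithm.
f_1 = 1/2ab + 8a - 4b - 4, LT = ab.
f_2 = 4/3a^2 + 6b^2 + 7a - 6b - 12, LT = a^2.
f_3 = b + 1, LT = b.

S(f_1,f_2): lcm = a^2b. S = -9/2b^3 + 16a^2 - 53/4ab + 9/2b^2 - 8a + 9b.
  leading term b^3: subtract (-9/2b^2)·f_3 from -9/2b^3 + 16a^2 - 53/4ab + 9/2b^2 - 8a + 9b → 16a^2 - 53/4ab + 9b^2 - 8a + 9b
  leading term a^2: subtract (12)·f_2 from 16a^2 - 53/4ab + 9b^2 - 8a + 9b → -53/4ab - 63b^2 - 92a + 81b + 144
  leading term ab: subtract (-53/2)·f_1 from -53/4ab - 63b^2 - 92a + 81b + 144 → -63b^2 + 120a - 25b + 38
  leading term b^2: subtract (-63b)·f_3 from -63b^2 + 120a - 25b + 38 → 120a + 38b + 38
  leading term a: no divisor's leading term divides it; move 120a to the remainder.
  leading term b: subtract (38)·f_3 from 38b + 38 → 0
  remainder 120a ≠ 0; add h_4 = 120a to the basis.

The other S-polynomials (S(f_1,f_3), S(f_2,f_3), S(f_1,h_4), S(f_2,h_4), S(f_3,h_4)) all reduce to 0 modulo the current basis, so we have a Gröbner basis.
Inter-reduce: drop elements whose leading term is divisible by another's, tail-reduce, and make monic.
Reduced Gröbner basis: {a, b + 1}.
Label its elements g_1 = a, g_2 = b + 1.

Reduce p = 1/5ab - 5/4a - 12b - 13 modulo G:
  leading term ab: subtract (1/5b)·g_1 from 1/5ab - 5/4a - 12b - 13 → -5/4a - 12b - 13
  leading term a: subtract (-5/4)·g_1 from -5/4a - 12b - 13 → -12b - 13
  leading term b: subtract (-12)·g_2 from -12b - 13 → -1
  leading term 1: no divisor's leading term divides it; move -1 to the remainder.
  normal form = -1.
The normal form is nonzero, so p ∉ I. Since p minus its normal form lies in I, I + (p) = I + (r) where r = -1; decide whether this ideal is the whole ring.
Here r = -1 is a nonzero constant, hence a unit: 1 ∈ I + (p), the Gröbner basis of I + (p) is {1}, and the enlarged system has no common solution — adjoining p is inconsistent.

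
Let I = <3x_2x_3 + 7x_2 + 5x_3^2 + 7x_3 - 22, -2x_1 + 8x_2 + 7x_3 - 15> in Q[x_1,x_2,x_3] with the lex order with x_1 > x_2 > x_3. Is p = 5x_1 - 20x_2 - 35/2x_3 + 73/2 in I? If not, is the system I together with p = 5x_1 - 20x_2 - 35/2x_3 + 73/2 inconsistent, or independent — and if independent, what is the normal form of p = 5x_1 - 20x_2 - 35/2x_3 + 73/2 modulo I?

Adjoining 5x_1 - 20x_2 - 35/2x_3 + 73/2 makes the ideal the whole ring: the system is inconsistent.

First compute the reduced Gröbner basis of I by Buchberger's algorithm.
f_1 = 3x_2x_3 + 7x_2 + 5x_3^2 + 7x_3 - 22, LT = x_2x_3.
f_2 = -2x_1 + 8x_2 + 7x_3 - 15, LT = x_1.

The S-polynomials (S(f_1,f_2)) all reduce to 0 modulo the current basis, so we have a Gröbner basis.
Inter-reduce: drop elements whose leading term is divisible by another's, tail-reduce, and make monic.
Reduced Gröbner basis: {x_1 - 4x_2 - 7/2x_3 + 15/2, x_2x_3 + 7/3x_2 + 5/3x_3^2 + 7/3x_3 - 22/3}.
Label its elements g_1 = x_1 - 4x_2 - 7/2x_3 + 15/2, g_2 = x_2x_3 + 7/3x_2 + 5/3x_3^2 + 7/3x_3 - 22/3.

Reduce p = 5x_1 - 20x_2 - 35/2x_3 + 73/2 modulo G:
  leading term x_1: subtract (5)·g_1 from 5x_1 - 20x_2 - 35/2x_3 + 73/2 → -1
  leading term 1: no divisor's leading term divides it; move -1 to the remainder.
  normal form = -1.
The normal form is nonzero, so p ∉ I. Since p minus its normal form lies in I, I + (p) = I + (r) where r = -1; decide whether this ideal is the whole ring.
Here r = -1 is a nonzero constant, hence a unit: 1 ∈ I + (p), the Gröbner basis of I + (p) is {1}, and the enlarged system has no common solution — adjoining p is inconsistent.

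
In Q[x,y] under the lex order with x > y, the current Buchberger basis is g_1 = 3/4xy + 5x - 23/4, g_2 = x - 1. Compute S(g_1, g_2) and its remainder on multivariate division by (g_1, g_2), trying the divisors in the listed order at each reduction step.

lcm(LM(g_1), LM(g_2)) = xy.
S = (lcm/LT(g_1))·g_1 − (lcm/LT(g_2))·g_2 = 20/3x + y - 23/3.
Reduce S modulo (g_1, g_2) in that order:
  leading term x: subtract (20/3)·g_2 from 20/3x + y - 23/3 → y - 1
  leading term y: no divisor's leading term divides it; move y to the remainder.
  leading term 1: no divisor's leading term divides it; move -1 to the remainder.
The remainder y - 1 is nonzero, so it would be added as the next basis element.
An S-polynomial is built so that the two leading terms cancel; whether anything survives reduction is exactly the Gröbner-basis criterion.

S(g_1, g_2) = 20/3x + y - 23/3; remainder on division = y - 1.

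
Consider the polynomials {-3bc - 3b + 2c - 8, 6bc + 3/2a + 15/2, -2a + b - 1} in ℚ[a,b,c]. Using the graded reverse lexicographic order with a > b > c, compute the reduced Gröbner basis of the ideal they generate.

G = {c² - 35/16c + 19/16, a - 8/21c + 29/21, b - 16/21c + 37/21}

f_1 = -3bc - 3b + 2c - 8, LT = bc.
f_2 = 6bc + 3/2a + 15/2, LT = bc.
f_3 = -2a + b - 1, LT = a.

S(f_1,f_2): lcm = bc. S = -¼a + b - ⅔c + 17/12.
  reduce S modulo (f_1, f_2, f_3):
  remainder ⅞b - ⅔c + 37/24 ≠ 0; add g_4 = ⅞b - ⅔c + 37/24 to the basis.

S(f_1,g_4): lcm = bc. S = 16/21c² + b - 17/7c + 8/3.
  reduce S modulo (f_1, f_2, f_3, g_4):
  remainder 16/21c² - 5/3c + 19/21 ≠ 0; add g_5 = 16/21c² - 5/3c + 19/21 to the basis.

The other S-polynomials (S(f_1,f_3), S(f_2,f_3), S(f_2,g_4), S(f_3,g_4), S(f_1,g_5), S(f_2,g_5), S(f_3,g_5), S(g_4,g_5)) all reduce to 0 modulo the current basis, so we have a Gröbner basis.
Inter-reduce: drop elements whose leading term is divisible by another's, tail-reduce, and make monic.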